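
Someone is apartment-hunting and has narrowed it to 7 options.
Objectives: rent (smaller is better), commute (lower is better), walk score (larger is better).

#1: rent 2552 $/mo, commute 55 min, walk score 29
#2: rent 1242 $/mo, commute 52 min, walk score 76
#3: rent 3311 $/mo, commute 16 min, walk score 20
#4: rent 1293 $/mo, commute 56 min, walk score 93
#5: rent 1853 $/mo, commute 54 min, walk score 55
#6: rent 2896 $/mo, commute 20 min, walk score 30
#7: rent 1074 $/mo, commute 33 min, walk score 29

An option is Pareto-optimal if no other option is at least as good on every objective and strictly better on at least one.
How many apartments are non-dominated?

#1: dominated by #2 (rent 1242≤2552, commute 52≤55, walk score 76≥29).
#2: not dominated.
#3: not dominated (best commute).
#4: not dominated (best walk score).
#5: dominated by #2 (rent 1242≤1853, commute 52≤54, walk score 76≥55).
#6: not dominated.
#7: not dominated (best rent).
Pareto-optimal: #2, #3, #4, #6, #7 → 5.

5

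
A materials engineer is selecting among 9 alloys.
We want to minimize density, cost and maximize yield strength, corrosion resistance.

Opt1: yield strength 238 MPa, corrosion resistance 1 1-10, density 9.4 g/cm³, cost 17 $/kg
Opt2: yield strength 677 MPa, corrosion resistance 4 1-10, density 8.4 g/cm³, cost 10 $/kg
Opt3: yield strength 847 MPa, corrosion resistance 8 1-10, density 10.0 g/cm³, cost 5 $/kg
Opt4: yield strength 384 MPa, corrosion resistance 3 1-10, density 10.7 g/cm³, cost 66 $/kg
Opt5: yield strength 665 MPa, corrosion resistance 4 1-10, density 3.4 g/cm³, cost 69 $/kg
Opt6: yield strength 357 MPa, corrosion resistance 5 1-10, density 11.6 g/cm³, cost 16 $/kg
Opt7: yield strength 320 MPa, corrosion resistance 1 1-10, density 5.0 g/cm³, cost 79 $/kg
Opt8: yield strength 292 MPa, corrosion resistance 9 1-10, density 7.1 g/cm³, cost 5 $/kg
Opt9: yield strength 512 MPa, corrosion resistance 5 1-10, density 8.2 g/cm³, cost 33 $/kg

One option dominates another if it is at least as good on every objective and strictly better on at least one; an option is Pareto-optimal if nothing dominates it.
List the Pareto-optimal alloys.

Opt1: dominated by Opt2 (yield strength 677≥238, corrosion resistance 4≥1, density 8.4≤9.4, cost 10≤17).
Opt2: not dominated.
Opt3: not dominated (best yield strength).
Opt4: dominated by Opt2 (yield strength 677≥384, corrosion resistance 4≥3, density 8.4≤10.7, cost 10≤66).
Opt5: not dominated (best density).
Opt6: dominated by Opt3 (yield strength 847≥357, corrosion resistance 8≥5, density 10.0≤11.6, cost 5≤16).
Opt7: dominated by Opt5 (yield strength 665≥320, corrosion resistance 4≥1, density 3.4≤5.0, cost 69≤79).
Opt8: not dominated (best corrosion resistance).
Opt9: not dominated.

Opt2, Opt3, Opt5, Opt8, Opt9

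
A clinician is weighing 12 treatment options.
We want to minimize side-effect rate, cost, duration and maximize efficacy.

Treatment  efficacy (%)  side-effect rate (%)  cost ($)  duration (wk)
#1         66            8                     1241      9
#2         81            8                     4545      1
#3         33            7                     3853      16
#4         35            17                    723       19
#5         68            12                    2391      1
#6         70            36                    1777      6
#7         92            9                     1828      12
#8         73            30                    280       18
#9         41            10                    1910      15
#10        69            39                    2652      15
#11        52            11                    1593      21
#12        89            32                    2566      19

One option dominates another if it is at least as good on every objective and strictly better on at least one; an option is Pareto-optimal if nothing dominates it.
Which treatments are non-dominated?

#1: not dominated.
#2: not dominated.
#3: not dominated (best side-effect rate).
#4: not dominated.
#5: not dominated.
#6: not dominated.
#7: not dominated (best efficacy).
#8: not dominated (best cost).
#9: dominated by #1 (efficacy 66≥41, side-effect rate 8≤10, cost 1241≤1910, duration 9≤15).
#10: dominated by #6 (efficacy 70≥69, side-effect rate 36≤39, cost 1777≤2652, duration 6≤15).
#11: dominated by #1 (efficacy 66≥52, side-effect rate 8≤11, cost 1241≤1593, duration 9≤21).
#12: dominated by #7 (efficacy 92≥89, side-effect rate 9≤32, cost 1828≤2566, duration 12≤19).

#1, #2, #3, #4, #5, #6, #7, #8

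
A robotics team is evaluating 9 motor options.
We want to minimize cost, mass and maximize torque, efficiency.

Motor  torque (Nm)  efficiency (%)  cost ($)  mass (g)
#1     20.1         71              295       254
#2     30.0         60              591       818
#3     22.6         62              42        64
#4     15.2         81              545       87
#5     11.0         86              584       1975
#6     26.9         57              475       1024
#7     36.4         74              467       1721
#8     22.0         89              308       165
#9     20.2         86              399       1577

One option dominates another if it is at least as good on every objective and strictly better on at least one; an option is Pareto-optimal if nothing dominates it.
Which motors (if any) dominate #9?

#8: torque 22.0≥20.2, efficiency 89≥86, cost 308≤399, mass 165≤1577 — dominates #9.
Others (#1, #2, #3, #4, #5, #6, #7) are each worse than #9 on at least one objective.

#8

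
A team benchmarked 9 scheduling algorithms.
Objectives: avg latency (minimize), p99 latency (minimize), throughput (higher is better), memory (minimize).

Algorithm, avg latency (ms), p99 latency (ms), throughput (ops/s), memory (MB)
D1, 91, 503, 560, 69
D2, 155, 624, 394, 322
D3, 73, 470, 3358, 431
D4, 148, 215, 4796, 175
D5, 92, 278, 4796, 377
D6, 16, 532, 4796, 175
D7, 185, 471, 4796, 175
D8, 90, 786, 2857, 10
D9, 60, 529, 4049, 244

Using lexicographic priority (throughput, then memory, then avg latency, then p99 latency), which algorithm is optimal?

First maximize throughput: best is 4796, kept {D4, D5, D6, D7}.
Then minimize memory: best is 175, kept {D4, D6, D7}.
Then minimize avg latency: best is 16, kept {D6}.

D6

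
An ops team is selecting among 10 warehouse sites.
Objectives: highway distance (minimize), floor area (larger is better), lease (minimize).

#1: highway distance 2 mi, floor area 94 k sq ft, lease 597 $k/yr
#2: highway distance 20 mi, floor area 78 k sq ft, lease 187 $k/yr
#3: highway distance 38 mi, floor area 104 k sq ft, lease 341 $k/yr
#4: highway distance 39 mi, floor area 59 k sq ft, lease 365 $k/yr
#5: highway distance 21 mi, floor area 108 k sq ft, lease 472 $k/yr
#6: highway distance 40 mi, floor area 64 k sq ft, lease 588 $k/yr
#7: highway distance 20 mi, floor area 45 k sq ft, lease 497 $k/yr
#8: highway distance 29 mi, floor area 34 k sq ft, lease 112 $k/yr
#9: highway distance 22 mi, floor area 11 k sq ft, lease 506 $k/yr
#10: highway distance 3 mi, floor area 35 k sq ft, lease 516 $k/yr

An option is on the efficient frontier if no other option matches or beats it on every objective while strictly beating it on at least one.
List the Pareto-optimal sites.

#1: not dominated (best highway distance).
#2: not dominated.
#3: not dominated.
#4: dominated by #2 (highway distance 20≤39, floor area 78≥59, lease 187≤365).
#5: not dominated (best floor area).
#6: dominated by #2 (highway distance 20≤40, floor area 78≥64, lease 187≤588).
#7: dominated by #2 (highway distance 20≤20, floor area 78≥45, lease 187≤497).
#8: not dominated (best lease).
#9: dominated by #2 (highway distance 20≤22, floor area 78≥11, lease 187≤506).
#10: not dominated.

#1, #2, #3, #5, #8, #10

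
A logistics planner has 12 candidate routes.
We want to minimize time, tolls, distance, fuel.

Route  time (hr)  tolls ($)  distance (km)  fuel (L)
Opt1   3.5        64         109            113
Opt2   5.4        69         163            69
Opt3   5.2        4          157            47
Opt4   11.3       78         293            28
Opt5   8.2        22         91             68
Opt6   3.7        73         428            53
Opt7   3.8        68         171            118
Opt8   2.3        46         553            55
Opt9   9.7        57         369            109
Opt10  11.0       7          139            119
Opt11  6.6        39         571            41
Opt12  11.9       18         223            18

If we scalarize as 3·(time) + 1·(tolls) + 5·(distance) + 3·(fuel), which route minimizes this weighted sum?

Opt5

Opt1: 3·3.5 + 1·64 + 5·109 + 3·113 = 958.5
Opt2: 3·5.4 + 1·69 + 5·163 + 3·69 = 1107.2
Opt3: 3·5.2 + 1·4 + 5·157 + 3·47 = 945.6
Opt4: 3·11.3 + 1·78 + 5·293 + 3·28 = 1660.9
Opt5: 3·8.2 + 1·22 + 5·91 + 3·68 = 705.6
Opt6: 3·3.7 + 1·73 + 5·428 + 3·53 = 2383.1
Opt7: 3·3.8 + 1·68 + 5·171 + 3·118 = 1288.4
Opt8: 3·2.3 + 1·46 + 5·553 + 3·55 = 2982.9
Opt9: 3·9.7 + 1·57 + 5·369 + 3·109 = 2258.1
Opt10: 3·11.0 + 1·7 + 5·139 + 3·119 = 1092.0
Opt11: 3·6.6 + 1·39 + 5·571 + 3·41 = 3036.8
Opt12: 3·11.9 + 1·18 + 5·223 + 3·18 = 1222.7
Lowest: Opt5 at 705.6.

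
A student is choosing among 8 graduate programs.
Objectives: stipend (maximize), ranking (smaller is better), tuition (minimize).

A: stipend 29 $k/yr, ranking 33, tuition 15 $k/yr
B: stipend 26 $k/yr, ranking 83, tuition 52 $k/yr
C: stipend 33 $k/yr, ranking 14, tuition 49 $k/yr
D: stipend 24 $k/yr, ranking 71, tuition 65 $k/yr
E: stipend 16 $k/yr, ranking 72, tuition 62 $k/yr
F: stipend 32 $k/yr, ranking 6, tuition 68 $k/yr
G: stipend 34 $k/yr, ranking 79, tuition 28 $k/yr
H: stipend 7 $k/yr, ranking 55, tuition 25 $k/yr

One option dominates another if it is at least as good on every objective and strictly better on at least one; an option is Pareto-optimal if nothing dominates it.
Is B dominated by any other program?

A vs B: stipend 29≥26, ranking 33≤83, tuition 15≤52 — A is at least as good on every objective and strictly better on at least one, so A dominates B.

Yes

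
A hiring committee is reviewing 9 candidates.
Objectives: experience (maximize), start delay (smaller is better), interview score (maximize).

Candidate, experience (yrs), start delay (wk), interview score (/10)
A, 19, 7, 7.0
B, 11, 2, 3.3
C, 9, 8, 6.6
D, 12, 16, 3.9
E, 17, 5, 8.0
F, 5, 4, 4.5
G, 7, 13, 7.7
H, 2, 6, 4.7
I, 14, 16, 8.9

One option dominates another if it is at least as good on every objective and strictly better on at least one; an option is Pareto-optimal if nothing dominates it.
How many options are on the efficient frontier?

5

A: not dominated (best experience).
B: not dominated (best start delay).
C: dominated by A (experience 19≥9, start delay 7≤8, interview score 7.0≥6.6).
D: dominated by A (experience 19≥12, start delay 7≤16, interview score 7.0≥3.9).
E: not dominated.
F: not dominated.
G: dominated by E (experience 17≥7, start delay 5≤13, interview score 8.0≥7.7).
H: dominated by E (experience 17≥2, start delay 5≤6, interview score 8.0≥4.7).
I: not dominated (best interview score).
Pareto-optimal: A, B, E, F, I → 5.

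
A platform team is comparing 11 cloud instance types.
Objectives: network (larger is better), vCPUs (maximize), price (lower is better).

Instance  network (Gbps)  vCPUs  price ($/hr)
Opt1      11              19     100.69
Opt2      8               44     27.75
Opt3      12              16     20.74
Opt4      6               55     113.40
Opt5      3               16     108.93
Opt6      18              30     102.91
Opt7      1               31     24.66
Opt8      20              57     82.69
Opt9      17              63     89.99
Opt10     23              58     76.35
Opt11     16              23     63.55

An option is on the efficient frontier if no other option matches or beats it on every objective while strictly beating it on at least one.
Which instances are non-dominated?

Opt2, Opt3, Opt7, Opt9, Opt10, Opt11

Opt1: dominated by Opt8 (network 20≥11, vCPUs 57≥19, price 82.69≤100.69).
Opt2: not dominated.
Opt3: not dominated (best price).
Opt4: dominated by Opt8 (network 20≥6, vCPUs 57≥55, price 82.69≤113.40).
Opt5: dominated by Opt1 (network 11≥3, vCPUs 19≥16, price 100.69≤108.93).
Opt6: dominated by Opt8 (network 20≥18, vCPUs 57≥30, price 82.69≤102.91).
Opt7: not dominated.
Opt8: dominated by Opt10 (network 23≥20, vCPUs 58≥57, price 76.35≤82.69).
Opt9: not dominated (best vCPUs).
Opt10: not dominated (best network).
Opt11: not dominated.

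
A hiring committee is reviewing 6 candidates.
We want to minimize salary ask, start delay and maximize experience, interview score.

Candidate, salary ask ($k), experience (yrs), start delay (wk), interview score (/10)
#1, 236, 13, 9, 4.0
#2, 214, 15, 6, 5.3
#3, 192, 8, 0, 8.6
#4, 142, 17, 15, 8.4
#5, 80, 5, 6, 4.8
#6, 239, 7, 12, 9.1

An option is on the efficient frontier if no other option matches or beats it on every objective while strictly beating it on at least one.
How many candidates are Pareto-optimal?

5

#1: dominated by #2 (salary ask 214≤236, experience 15≥13, start delay 6≤9, interview score 5.3≥4.0).
#2: not dominated.
#3: not dominated (best start delay).
#4: not dominated (best experience).
#5: not dominated (best salary ask).
#6: not dominated (best interview score).
Pareto-optimal: #2, #3, #4, #5, #6 → 5.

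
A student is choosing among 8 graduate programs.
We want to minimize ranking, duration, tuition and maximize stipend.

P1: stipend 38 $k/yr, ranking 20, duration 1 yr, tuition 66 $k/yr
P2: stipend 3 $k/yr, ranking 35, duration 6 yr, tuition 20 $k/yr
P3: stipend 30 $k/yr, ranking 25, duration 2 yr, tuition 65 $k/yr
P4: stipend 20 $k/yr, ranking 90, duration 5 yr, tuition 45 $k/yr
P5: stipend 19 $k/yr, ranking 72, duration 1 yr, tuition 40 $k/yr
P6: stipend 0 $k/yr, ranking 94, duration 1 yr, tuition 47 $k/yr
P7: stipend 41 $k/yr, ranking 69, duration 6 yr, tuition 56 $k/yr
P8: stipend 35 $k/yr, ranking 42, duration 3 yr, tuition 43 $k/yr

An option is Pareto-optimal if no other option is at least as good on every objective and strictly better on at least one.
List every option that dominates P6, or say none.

P5: stipend 19≥0, ranking 72≤94, duration 1≤1, tuition 40≤47 — dominates P6.
Others (P1, P2, P3, P4, P7, P8) are each worse than P6 on at least one objective.

P5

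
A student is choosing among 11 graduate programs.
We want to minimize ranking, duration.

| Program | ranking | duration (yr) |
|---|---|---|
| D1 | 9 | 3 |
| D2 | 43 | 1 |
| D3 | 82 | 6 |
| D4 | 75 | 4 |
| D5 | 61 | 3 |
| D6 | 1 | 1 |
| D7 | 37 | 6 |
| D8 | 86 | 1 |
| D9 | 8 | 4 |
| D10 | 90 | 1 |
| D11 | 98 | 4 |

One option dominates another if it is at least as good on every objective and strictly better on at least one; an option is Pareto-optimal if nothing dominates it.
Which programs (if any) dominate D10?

D2: ranking 43≤90, duration 1≤1 — dominates D10.
D6: ranking 1≤90, duration 1≤1 — dominates D10.
D8: ranking 86≤90, duration 1≤1 — dominates D10.
Others (D1, D3, D4, D5, D7, D9, D11) are each worse than D10 on at least one objective.

D2, D6, D8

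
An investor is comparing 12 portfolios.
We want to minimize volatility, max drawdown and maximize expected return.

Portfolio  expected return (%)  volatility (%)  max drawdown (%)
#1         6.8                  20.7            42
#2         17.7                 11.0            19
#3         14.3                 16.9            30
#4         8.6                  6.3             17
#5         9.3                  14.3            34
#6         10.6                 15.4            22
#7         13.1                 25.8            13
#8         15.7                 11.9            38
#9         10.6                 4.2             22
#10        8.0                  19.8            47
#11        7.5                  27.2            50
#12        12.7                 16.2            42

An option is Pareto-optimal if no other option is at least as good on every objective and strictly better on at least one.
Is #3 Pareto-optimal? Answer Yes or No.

No

#2 vs #3: expected return 17.7≥14.3, volatility 11.0≤16.9, max drawdown 19≤30 — #2 is at least as good on every objective and strictly better on at least one, so #2 dominates #3.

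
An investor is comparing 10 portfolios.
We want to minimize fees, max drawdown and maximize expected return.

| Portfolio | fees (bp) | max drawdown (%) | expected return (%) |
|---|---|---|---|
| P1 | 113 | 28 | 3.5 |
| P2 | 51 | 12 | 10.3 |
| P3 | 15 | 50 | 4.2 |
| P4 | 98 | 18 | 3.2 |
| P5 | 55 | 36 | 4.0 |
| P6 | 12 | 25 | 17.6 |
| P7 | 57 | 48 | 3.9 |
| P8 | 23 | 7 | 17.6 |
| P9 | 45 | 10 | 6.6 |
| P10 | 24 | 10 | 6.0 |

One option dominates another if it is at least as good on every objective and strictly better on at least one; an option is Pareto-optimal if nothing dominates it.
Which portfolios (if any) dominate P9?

P8

P8: fees 23≤45, max drawdown 7≤10, expected return 17.6≥6.6 — dominates P9.
Others (P1, P2, P3, P4, P5, P6, P7, P10) are each worse than P9 on at least one objective.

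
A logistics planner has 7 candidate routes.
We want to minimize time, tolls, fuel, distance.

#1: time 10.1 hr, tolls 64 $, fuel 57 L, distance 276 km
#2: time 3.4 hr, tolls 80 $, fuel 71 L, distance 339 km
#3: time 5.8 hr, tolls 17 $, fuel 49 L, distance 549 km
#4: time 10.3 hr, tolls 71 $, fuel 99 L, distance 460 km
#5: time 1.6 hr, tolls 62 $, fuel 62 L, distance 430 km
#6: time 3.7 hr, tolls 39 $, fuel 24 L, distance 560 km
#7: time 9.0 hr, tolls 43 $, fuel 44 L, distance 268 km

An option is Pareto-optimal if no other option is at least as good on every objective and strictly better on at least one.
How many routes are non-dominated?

5

#1: dominated by #7 (time 9.0≤10.1, tolls 43≤64, fuel 44≤57, distance 268≤276).
#2: not dominated.
#3: not dominated (best tolls).
#4: dominated by #1 (time 10.1≤10.3, tolls 64≤71, fuel 57≤99, distance 276≤460).
#5: not dominated (best time).
#6: not dominated (best fuel).
#7: not dominated (best distance).
Pareto-optimal: #2, #3, #5, #6, #7 → 5.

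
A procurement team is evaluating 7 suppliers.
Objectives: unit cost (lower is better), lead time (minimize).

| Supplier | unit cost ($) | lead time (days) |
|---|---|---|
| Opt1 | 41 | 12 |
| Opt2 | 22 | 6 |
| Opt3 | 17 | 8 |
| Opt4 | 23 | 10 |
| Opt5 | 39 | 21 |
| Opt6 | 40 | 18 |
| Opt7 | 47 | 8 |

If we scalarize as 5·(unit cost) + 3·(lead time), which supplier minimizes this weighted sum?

Opt3

Opt1: 5·41 + 3·12 = 241
Opt2: 5·22 + 3·6 = 128
Opt3: 5·17 + 3·8 = 109
Opt4: 5·23 + 3·10 = 145
Opt5: 5·39 + 3·21 = 258
Opt6: 5·40 + 3·18 = 254
Opt7: 5·47 + 3·8 = 259
Lowest: Opt3 at 109.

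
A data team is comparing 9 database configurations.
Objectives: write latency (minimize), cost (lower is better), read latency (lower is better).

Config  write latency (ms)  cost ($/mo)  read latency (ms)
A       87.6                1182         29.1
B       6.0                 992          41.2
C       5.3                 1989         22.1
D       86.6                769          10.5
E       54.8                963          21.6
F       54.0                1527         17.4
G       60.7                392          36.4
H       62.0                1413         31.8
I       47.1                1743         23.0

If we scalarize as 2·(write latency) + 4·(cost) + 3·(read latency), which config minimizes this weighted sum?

G

A: 2·87.6 + 4·1182 + 3·29.1 = 4990.5
B: 2·6.0 + 4·992 + 3·41.2 = 4103.6
C: 2·5.3 + 4·1989 + 3·22.1 = 8032.9
D: 2·86.6 + 4·769 + 3·10.5 = 3280.7
E: 2·54.8 + 4·963 + 3·21.6 = 4026.4
F: 2·54.0 + 4·1527 + 3·17.4 = 6268.2
G: 2·60.7 + 4·392 + 3·36.4 = 1798.6
H: 2·62.0 + 4·1413 + 3·31.8 = 5871.4
I: 2·47.1 + 4·1743 + 3·23.0 = 7135.2
Lowest: G at 1798.6.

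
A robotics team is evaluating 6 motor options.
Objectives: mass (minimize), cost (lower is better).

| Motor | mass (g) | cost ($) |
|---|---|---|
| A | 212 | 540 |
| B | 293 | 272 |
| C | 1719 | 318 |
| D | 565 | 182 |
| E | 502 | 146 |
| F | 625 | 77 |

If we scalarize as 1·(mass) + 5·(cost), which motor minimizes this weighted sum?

F

A: 1·212 + 5·540 = 2912
B: 1·293 + 5·272 = 1653
C: 1·1719 + 5·318 = 3309
D: 1·565 + 5·182 = 1475
E: 1·502 + 5·146 = 1232
F: 1·625 + 5·77 = 1010
Lowest: F at 1010.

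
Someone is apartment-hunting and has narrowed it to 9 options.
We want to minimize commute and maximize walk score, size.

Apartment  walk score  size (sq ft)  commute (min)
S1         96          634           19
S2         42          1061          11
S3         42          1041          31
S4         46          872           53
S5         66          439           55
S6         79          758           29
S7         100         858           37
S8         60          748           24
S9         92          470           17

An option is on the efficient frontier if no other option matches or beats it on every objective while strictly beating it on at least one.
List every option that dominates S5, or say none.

S1, S6, S7, S9

S1: walk score 96≥66, size 634≥439, commute 19≤55 — dominates S5.
S6: walk score 79≥66, size 758≥439, commute 29≤55 — dominates S5.
S7: walk score 100≥66, size 858≥439, commute 37≤55 — dominates S5.
S9: walk score 92≥66, size 470≥439, commute 17≤55 — dominates S5.
Others (S2, S3, S4, S8) are each worse than S5 on at least one objective.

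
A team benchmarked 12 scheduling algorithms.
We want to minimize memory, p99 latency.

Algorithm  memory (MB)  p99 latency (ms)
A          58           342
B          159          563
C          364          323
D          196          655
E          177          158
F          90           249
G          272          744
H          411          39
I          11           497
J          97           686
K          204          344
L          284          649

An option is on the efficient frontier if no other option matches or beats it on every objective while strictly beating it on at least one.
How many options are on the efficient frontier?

A: not dominated.
B: dominated by A (memory 58≤159, p99 latency 342≤563).
C: dominated by E (memory 177≤364, p99 latency 158≤323).
D: dominated by A (memory 58≤196, p99 latency 342≤655).
E: not dominated.
F: not dominated.
G: dominated by A (memory 58≤272, p99 latency 342≤744).
H: not dominated (best p99 latency).
I: not dominated (best memory).
J: dominated by A (memory 58≤97, p99 latency 342≤686).
K: dominated by A (memory 58≤204, p99 latency 342≤344).
L: dominated by A (memory 58≤284, p99 latency 342≤649).
Pareto-optimal: A, E, F, H, I → 5.

5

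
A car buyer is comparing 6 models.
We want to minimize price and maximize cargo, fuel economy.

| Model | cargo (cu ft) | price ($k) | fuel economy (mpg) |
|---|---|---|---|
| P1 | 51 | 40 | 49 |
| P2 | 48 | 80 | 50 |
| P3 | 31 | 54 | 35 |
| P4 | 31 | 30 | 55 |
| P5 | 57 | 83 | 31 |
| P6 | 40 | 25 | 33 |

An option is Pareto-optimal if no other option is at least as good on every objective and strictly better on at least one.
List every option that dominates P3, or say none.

P1, P4

P1: cargo 51≥31, price 40≤54, fuel economy 49≥35 — dominates P3.
P4: cargo 31≥31, price 30≤54, fuel economy 55≥35 — dominates P3.
Others (P2, P5, P6) are each worse than P3 on at least one objective.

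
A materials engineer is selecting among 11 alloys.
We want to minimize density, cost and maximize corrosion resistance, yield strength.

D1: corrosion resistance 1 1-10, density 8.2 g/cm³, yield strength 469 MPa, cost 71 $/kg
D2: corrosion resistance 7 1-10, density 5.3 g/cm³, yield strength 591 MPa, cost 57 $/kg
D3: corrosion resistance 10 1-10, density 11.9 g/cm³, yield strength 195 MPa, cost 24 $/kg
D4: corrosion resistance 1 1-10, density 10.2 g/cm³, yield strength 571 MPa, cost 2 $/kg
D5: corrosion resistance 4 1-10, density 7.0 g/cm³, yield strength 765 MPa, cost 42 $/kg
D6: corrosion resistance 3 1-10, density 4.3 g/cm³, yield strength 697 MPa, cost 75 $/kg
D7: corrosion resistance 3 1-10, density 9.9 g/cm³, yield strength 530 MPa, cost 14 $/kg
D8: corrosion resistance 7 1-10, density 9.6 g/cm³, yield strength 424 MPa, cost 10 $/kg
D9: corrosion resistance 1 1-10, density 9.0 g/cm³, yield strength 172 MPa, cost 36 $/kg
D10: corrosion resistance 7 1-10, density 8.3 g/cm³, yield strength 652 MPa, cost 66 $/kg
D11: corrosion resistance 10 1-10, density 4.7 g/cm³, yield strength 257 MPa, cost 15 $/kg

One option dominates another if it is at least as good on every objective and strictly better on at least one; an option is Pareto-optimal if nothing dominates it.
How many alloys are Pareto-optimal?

D1: dominated by D2 (corrosion resistance 7≥1, density 5.3≤8.2, yield strength 591≥469, cost 57≤71).
D2: not dominated.
D3: dominated by D11 (corrosion resistance 10≥10, density 4.7≤11.9, yield strength 257≥195, cost 15≤24).
D4: not dominated (best cost).
D5: not dominated (best yield strength).
D6: not dominated (best density).
D7: not dominated.
D8: not dominated.
D9: dominated by D11 (corrosion resistance 10≥1, density 4.7≤9.0, yield strength 257≥172, cost 15≤36).
D10: not dominated.
D11: not dominated.
Pareto-optimal: D2, D4, D5, D6, D7, D8, D10, D11 → 8.

8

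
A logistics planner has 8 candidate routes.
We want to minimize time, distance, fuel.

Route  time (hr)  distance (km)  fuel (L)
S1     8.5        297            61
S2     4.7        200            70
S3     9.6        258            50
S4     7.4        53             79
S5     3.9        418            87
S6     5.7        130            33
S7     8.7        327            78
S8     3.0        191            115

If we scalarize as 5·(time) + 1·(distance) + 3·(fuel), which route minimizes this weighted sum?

S6

S1: 5·8.5 + 1·297 + 3·61 = 522.5
S2: 5·4.7 + 1·200 + 3·70 = 433.5
S3: 5·9.6 + 1·258 + 3·50 = 456.0
S4: 5·7.4 + 1·53 + 3·79 = 327.0
S5: 5·3.9 + 1·418 + 3·87 = 698.5
S6: 5·5.7 + 1·130 + 3·33 = 257.5
S7: 5·8.7 + 1·327 + 3·78 = 604.5
S8: 5·3.0 + 1·191 + 3·115 = 551.0
Lowest: S6 at 257.5.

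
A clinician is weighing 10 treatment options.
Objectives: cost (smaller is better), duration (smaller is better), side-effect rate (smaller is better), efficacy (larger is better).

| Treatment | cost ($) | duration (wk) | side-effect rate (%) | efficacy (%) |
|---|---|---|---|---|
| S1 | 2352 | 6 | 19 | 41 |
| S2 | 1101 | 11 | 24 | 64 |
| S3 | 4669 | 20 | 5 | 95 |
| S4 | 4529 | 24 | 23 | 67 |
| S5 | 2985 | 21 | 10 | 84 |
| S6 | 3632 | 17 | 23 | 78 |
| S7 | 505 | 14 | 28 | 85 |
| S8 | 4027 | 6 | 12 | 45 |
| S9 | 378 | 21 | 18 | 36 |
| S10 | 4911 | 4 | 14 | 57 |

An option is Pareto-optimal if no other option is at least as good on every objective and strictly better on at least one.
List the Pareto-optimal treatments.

S1: not dominated.
S2: not dominated.
S3: not dominated (best side-effect rate).
S4: dominated by S5 (cost 2985≤4529, duration 21≤24, side-effect rate 10≤23, efficacy 84≥67).
S5: not dominated.
S6: not dominated.
S7: not dominated.
S8: not dominated.
S9: not dominated (best cost).
S10: not dominated (best duration).

S1, S2, S3, S5, S6, S7, S8, S9, S10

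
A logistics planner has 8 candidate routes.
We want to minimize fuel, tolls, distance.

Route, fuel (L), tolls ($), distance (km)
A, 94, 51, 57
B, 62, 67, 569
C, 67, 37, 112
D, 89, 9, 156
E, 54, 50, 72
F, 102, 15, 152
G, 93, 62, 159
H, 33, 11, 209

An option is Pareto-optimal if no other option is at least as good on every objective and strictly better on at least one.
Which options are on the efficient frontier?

A, C, D, E, F, H

A: not dominated (best distance).
B: dominated by E (fuel 54≤62, tolls 50≤67, distance 72≤569).
C: not dominated.
D: not dominated (best tolls).
E: not dominated.
F: not dominated.
G: dominated by C (fuel 67≤93, tolls 37≤62, distance 112≤159).
H: not dominated (best fuel).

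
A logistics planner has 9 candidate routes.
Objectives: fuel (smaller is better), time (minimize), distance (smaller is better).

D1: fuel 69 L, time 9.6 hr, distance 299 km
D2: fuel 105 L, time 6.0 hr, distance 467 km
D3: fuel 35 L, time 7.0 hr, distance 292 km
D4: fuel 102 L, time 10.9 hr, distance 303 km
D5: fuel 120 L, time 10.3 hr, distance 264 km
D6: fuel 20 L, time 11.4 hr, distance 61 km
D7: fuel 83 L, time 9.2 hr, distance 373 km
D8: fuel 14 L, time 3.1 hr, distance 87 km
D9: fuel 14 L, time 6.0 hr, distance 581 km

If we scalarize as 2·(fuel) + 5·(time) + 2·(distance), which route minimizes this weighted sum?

D1: 2·69 + 5·9.6 + 2·299 = 784.0
D2: 2·105 + 5·6.0 + 2·467 = 1174.0
D3: 2·35 + 5·7.0 + 2·292 = 689.0
D4: 2·102 + 5·10.9 + 2·303 = 864.5
D5: 2·120 + 5·10.3 + 2·264 = 819.5
D6: 2·20 + 5·11.4 + 2·61 = 219.0
D7: 2·83 + 5·9.2 + 2·373 = 958.0
D8: 2·14 + 5·3.1 + 2·87 = 217.5
D9: 2·14 + 5·6.0 + 2·581 = 1220.0
Lowest: D8 at 217.5.

D8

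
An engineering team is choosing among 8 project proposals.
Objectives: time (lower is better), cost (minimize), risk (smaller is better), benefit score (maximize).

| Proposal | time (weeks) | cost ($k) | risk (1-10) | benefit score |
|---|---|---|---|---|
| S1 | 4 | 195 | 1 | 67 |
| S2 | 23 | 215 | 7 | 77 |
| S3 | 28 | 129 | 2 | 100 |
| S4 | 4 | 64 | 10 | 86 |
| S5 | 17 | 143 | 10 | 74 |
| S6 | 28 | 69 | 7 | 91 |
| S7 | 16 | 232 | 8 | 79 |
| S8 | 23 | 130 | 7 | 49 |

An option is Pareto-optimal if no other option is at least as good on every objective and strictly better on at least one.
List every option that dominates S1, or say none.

none

S2: worse on time (23 vs 4).
S3: worse on time (28 vs 4).
S4: worse on risk (10 vs 1).
S5: worse on time (17 vs 4).
S6: worse on time (28 vs 4).
S7: worse on time (16 vs 4).
S8: worse on time (23 vs 4).
No option dominates S1.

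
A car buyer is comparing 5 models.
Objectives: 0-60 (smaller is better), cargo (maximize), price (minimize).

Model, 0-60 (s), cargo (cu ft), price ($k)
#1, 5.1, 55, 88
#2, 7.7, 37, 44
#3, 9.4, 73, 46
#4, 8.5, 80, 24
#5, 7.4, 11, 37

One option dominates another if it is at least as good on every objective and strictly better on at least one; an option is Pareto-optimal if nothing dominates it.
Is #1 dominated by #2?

#2 vs #1: #2 is worse on 0-60 (7.7 vs 5.1), so it does not dominate #1.

No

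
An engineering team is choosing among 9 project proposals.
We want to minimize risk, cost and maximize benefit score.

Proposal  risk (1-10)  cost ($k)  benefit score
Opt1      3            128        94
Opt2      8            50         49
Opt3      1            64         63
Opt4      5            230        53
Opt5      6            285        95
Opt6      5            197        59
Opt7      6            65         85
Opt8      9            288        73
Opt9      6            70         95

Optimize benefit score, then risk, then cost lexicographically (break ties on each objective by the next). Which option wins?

First maximize benefit score: best is 95, kept {Opt5, Opt9}.
Then minimize risk: best is 6, kept {Opt5, Opt9}.
Then minimize cost: best is 70, kept {Opt9}.

Opt9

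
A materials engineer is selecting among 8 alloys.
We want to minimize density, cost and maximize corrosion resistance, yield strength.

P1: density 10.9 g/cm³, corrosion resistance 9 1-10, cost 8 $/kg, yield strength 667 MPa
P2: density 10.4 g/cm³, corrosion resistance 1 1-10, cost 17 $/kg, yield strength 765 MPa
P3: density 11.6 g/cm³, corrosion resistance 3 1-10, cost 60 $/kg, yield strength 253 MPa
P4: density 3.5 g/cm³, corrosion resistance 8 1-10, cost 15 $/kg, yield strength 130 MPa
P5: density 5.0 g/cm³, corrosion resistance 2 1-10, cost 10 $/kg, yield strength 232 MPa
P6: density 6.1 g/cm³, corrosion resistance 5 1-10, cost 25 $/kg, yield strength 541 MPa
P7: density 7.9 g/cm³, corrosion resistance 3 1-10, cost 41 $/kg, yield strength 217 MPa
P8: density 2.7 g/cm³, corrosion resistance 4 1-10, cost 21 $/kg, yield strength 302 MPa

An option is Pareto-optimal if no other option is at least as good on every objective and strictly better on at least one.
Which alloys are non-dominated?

P1: not dominated (best corrosion resistance).
P2: not dominated (best yield strength).
P3: dominated by P1 (density 10.9≤11.6, corrosion resistance 9≥3, cost 8≤60, yield strength 667≥253).
P4: not dominated.
P5: not dominated.
P6: not dominated.
P7: dominated by P6 (density 6.1≤7.9, corrosion resistance 5≥3, cost 25≤41, yield strength 541≥217).
P8: not dominated (best density).

P1, P2, P4, P5, P6, P8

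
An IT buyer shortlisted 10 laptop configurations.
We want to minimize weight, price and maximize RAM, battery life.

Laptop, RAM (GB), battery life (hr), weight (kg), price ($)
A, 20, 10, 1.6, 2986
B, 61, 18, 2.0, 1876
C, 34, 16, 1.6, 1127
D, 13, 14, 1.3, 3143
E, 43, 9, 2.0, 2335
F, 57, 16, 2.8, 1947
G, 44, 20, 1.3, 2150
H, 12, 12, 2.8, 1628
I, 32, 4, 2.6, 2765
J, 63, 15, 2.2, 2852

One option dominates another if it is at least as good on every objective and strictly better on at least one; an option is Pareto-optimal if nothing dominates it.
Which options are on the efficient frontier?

A: dominated by C (RAM 34≥20, battery life 16≥10, weight 1.6≤1.6, price 1127≤2986).
B: not dominated.
C: not dominated (best price).
D: dominated by G (RAM 44≥13, battery life 20≥14, weight 1.3≤1.3, price 2150≤3143).
E: dominated by B (RAM 61≥43, battery life 18≥9, weight 2.0≤2.0, price 1876≤2335).
F: dominated by B (RAM 61≥57, battery life 18≥16, weight 2.0≤2.8, price 1876≤1947).
G: not dominated (best battery life).
H: dominated by C (RAM 34≥12, battery life 16≥12, weight 1.6≤2.8, price 1127≤1628).
I: dominated by B (RAM 61≥32, battery life 18≥4, weight 2.0≤2.6, price 1876≤2765).
J: not dominated (best RAM).

B, C, G, J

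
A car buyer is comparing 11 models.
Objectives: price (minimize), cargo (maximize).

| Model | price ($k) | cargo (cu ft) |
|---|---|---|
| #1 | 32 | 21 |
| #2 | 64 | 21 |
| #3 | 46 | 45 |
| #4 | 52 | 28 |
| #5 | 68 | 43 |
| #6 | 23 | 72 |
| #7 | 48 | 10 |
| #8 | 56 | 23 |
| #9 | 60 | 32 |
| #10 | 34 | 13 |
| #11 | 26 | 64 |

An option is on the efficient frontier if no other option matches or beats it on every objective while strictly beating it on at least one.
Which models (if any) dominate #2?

#1, #3, #4, #6, #8, #9, #11

#1: price 32≤64, cargo 21≥21 — dominates #2.
#3: price 46≤64, cargo 45≥21 — dominates #2.
#4: price 52≤64, cargo 28≥21 — dominates #2.
#6: price 23≤64, cargo 72≥21 — dominates #2.
#8: price 56≤64, cargo 23≥21 — dominates #2.
#9: price 60≤64, cargo 32≥21 — dominates #2.
#11: price 26≤64, cargo 64≥21 — dominates #2.
Others (#5, #7, #10) are each worse than #2 on at least one objective.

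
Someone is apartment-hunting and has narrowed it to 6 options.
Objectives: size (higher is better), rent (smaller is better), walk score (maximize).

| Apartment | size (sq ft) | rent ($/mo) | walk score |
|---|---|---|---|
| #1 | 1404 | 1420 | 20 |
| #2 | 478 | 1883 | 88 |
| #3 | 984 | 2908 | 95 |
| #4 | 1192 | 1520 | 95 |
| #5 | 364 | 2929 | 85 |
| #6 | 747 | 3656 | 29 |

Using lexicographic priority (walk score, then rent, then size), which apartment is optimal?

First maximize walk score: best is 95, kept {#3, #4}.
Then minimize rent: best is 1520, kept {#4}.

#4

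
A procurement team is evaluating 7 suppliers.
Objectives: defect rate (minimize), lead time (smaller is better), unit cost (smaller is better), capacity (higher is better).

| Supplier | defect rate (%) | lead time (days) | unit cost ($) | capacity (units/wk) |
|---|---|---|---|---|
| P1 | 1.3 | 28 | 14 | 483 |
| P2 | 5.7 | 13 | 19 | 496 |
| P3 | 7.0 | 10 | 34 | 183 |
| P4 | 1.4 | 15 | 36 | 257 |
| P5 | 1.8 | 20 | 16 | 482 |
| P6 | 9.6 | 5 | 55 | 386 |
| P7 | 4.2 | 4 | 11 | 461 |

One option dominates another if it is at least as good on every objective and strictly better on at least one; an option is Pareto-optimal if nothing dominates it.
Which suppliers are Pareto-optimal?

P1, P2, P4, P5, P7

P1: not dominated (best defect rate).
P2: not dominated (best capacity).
P3: dominated by P7 (defect rate 4.2≤7.0, lead time 4≤10, unit cost 11≤34, capacity 461≥183).
P4: not dominated.
P5: not dominated.
P6: dominated by P7 (defect rate 4.2≤9.6, lead time 4≤5, unit cost 11≤55, capacity 461≥386).
P7: not dominated (best lead time).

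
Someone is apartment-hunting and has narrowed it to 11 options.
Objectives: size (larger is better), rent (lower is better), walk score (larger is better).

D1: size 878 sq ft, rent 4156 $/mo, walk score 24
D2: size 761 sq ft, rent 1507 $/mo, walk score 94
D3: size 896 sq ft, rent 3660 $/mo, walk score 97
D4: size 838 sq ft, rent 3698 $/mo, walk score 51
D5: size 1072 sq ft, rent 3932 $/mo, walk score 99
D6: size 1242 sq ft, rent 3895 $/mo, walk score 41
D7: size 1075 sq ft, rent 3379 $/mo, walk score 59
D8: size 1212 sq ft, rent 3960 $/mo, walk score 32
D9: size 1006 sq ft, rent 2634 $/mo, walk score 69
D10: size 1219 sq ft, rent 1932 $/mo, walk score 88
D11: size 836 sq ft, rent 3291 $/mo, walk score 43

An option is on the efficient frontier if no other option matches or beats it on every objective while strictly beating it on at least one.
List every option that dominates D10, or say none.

none

D1: worse on size (878 vs 1219).
D2: worse on size (761 vs 1219).
D3: worse on size (896 vs 1219).
D4: worse on size (838 vs 1219).
D5: worse on size (1072 vs 1219).
D6: worse on rent (3895 vs 1932).
D7: worse on size (1075 vs 1219).
D8: worse on size (1212 vs 1219).
D9: worse on size (1006 vs 1219).
D11: worse on size (836 vs 1219).
No option dominates D10.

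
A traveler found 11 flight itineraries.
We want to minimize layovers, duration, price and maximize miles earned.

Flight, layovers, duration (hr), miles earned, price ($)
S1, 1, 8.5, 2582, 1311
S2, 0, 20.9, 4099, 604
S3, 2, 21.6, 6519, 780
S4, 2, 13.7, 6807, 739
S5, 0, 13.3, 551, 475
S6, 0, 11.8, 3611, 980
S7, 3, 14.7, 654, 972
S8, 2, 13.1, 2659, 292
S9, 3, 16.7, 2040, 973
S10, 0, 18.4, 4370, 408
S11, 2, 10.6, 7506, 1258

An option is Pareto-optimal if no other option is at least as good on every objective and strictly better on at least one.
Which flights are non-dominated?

S1, S4, S5, S6, S8, S10, S11

S1: not dominated (best duration).
S2: dominated by S10 (layovers 0≤0, duration 18.4≤20.9, miles earned 4370≥4099, price 408≤604).
S3: dominated by S4 (layovers 2≤2, duration 13.7≤21.6, miles earned 6807≥6519, price 739≤780).
S4: not dominated.
S5: not dominated.
S6: not dominated.
S7: dominated by S4 (layovers 2≤3, duration 13.7≤14.7, miles earned 6807≥654, price 739≤972).
S8: not dominated (best price).
S9: dominated by S4 (layovers 2≤3, duration 13.7≤16.7, miles earned 6807≥2040, price 739≤973).
S10: not dominated.
S11: not dominated (best miles earned).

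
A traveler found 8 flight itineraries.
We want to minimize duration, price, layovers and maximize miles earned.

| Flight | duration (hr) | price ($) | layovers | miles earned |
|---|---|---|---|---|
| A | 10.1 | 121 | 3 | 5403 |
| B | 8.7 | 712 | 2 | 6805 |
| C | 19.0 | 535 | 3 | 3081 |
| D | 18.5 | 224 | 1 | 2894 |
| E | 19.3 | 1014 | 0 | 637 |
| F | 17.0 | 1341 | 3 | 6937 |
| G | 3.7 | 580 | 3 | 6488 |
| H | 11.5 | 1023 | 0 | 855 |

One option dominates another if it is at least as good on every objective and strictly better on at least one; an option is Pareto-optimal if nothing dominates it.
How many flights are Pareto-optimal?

A: not dominated (best price).
B: not dominated.
C: dominated by A (duration 10.1≤19.0, price 121≤535, layovers 3≤3, miles earned 5403≥3081).
D: not dominated.
E: not dominated.
F: not dominated (best miles earned).
G: not dominated (best duration).
H: not dominated.
Pareto-optimal: A, B, D, E, F, G, H → 7.

7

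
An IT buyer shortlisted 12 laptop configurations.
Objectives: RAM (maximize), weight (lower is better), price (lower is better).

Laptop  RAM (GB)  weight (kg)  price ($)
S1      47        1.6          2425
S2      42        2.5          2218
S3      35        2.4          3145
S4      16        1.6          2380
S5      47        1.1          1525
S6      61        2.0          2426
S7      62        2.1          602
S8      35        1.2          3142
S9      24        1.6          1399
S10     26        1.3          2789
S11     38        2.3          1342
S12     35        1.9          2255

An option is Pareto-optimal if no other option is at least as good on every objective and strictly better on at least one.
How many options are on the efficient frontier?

S1: dominated by S5 (RAM 47≥47, weight 1.1≤1.6, price 1525≤2425).
S2: dominated by S5 (RAM 47≥42, weight 1.1≤2.5, price 1525≤2218).
S3: dominated by S1 (RAM 47≥35, weight 1.6≤2.4, price 2425≤3145).
S4: dominated by S5 (RAM 47≥16, weight 1.1≤1.6, price 1525≤2380).
S5: not dominated (best weight).
S6: not dominated.
S7: not dominated (best RAM).
S8: dominated by S5 (RAM 47≥35, weight 1.1≤1.2, price 1525≤3142).
S9: not dominated.
S10: dominated by S5 (RAM 47≥26, weight 1.1≤1.3, price 1525≤2789).
S11: dominated by S7 (RAM 62≥38, weight 2.1≤2.3, price 602≤1342).
S12: dominated by S5 (RAM 47≥35, weight 1.1≤1.9, price 1525≤2255).
Pareto-optimal: S5, S6, S7, S9 → 4.

4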